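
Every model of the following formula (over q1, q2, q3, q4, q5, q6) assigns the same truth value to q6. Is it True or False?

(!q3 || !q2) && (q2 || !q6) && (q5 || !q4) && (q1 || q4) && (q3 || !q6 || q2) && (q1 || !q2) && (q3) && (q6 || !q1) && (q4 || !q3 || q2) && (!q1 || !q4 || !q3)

False

Suppose q6 = true.
From the singleton clause (q2), q2 = true.
From the singleton clause (!q3), q3 = false.
Now (q3) is unsatisfied and unit — conflict.
So every satisfying assignment has q6 = False.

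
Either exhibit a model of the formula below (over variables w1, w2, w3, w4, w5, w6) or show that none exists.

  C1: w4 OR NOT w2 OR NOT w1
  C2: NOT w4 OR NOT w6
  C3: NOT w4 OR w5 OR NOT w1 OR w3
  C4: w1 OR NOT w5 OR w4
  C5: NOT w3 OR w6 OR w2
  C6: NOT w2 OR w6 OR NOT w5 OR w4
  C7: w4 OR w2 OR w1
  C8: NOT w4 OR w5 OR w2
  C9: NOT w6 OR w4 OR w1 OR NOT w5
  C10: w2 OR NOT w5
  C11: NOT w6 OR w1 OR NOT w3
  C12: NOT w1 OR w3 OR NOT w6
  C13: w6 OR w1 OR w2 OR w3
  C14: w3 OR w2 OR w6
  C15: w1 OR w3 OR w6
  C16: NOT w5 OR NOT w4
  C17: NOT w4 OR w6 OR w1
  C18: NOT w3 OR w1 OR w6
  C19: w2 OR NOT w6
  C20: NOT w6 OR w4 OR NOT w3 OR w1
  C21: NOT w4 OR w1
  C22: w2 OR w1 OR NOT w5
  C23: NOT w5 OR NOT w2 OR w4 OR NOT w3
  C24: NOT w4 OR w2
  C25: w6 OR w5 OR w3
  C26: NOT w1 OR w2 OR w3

w1=false, w2=true, w3=false, w4=false, w5=false, w6=true

Try w4 = false.
Try w2 = true.
From the singleton clause (NOT w1), w1 = false.
From the singleton clause (NOT w5), w5 = false.
Try w6 = true.
From the singleton clause (NOT w3), w3 = false.
This assignment satisfies each clause.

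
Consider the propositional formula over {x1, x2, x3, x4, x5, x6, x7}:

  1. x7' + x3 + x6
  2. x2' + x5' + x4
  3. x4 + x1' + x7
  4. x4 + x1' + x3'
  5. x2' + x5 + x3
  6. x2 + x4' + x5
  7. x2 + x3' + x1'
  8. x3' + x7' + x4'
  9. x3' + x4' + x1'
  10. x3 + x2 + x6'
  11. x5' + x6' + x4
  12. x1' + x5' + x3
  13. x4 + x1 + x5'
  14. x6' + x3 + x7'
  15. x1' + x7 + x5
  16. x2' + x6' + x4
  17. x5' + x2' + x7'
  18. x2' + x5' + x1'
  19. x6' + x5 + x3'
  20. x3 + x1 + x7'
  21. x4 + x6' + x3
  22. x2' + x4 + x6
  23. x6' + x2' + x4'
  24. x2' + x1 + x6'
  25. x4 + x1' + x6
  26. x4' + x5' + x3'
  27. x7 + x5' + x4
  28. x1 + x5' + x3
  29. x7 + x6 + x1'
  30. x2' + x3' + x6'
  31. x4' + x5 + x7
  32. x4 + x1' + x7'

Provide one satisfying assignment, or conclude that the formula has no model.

x1 ↦ 0,  x2 ↦ 0,  x3 ↦ 0,  x4 ↦ 0,  x5 ↦ 0,  x6 ↦ 0,  x7 ↦ 0

Try x7 = 0.
Try x4 = 0.
Unit clause (x1') forces x1 = 0.
Unit clause (x5') forces x5 = 0.
Try x2 = 0.
Try x3 = 0.
Unit clause (x6') forces x6 = 0.
Every clause now holds.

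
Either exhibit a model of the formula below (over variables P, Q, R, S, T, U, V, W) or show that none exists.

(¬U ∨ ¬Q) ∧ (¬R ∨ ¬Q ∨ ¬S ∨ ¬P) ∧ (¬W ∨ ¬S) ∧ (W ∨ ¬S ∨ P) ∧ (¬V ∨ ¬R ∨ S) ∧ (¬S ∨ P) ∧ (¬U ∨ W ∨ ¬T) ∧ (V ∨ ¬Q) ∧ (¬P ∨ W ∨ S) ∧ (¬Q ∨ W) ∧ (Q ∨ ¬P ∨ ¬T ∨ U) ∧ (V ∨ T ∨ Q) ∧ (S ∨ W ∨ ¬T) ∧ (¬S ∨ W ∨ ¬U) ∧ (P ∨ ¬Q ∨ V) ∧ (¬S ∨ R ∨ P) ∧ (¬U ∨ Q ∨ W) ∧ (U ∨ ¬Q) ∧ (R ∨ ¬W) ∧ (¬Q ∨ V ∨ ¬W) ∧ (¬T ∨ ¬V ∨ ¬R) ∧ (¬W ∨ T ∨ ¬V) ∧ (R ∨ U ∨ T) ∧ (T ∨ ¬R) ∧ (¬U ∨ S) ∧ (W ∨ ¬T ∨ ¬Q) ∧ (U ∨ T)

Branch on U: set U = False.
(¬Q) alone gives Q = False.
(T) alone gives T = True.
(¬P) alone gives P = False.
(¬S) alone gives S = False.
(W) alone gives W = True.
(R) alone gives R = True.
(¬V) alone gives V = False.
This assignment satisfies each clause.

P=False,  Q=False,  R=True,  S=False,  T=True,  U=False,  V=False,  W=True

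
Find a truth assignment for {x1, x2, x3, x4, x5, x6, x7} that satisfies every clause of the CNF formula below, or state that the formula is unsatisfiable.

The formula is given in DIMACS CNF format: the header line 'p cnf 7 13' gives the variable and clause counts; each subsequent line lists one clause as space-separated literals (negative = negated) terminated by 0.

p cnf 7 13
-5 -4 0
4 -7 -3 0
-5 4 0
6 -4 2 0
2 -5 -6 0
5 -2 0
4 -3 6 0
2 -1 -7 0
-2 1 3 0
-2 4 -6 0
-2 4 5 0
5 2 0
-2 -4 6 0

UNSATISFIABLE

Suppose x5 = False.
The clause (¬x2) is unit, so x2 = False.
Now (x2) is unsatisfied and unit — conflict.
Undo x5 and try x5 = True.
The clause (¬x4) is unit, so x4 = False.
Now (x4) is unsatisfied and unit — conflict.
Either choice for x5 ends in contradiction.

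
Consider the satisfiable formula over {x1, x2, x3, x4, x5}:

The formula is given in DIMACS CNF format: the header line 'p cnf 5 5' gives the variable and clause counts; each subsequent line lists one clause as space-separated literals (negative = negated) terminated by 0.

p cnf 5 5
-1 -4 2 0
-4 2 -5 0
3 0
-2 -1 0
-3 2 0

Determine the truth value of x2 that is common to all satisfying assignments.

True

Suppose x2 = False.
Unit clause (x3) forces x3 = True.
But (¬x3) is also a unit clause — contradiction.
So every satisfying assignment has x2 = True.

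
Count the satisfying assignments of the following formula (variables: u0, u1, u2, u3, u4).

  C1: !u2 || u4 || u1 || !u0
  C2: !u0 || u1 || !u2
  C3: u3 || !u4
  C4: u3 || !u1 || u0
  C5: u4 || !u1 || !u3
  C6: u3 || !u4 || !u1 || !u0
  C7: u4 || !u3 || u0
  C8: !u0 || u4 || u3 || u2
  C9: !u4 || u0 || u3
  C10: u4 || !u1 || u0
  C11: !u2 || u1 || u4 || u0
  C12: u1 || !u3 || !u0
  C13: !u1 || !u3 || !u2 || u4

There are 2^5 = 32 truth assignments over (u0, u1, u2, u3, u4).
Split on u1. With u1 = true, the clauses containing u1 are satisfied and !u1 drops from the rest; 5 of the 2^4 = 16 assignments to the other variables satisfy what remains.
With u1 = false, by the same count on the reduced clause set, 3 assignments work.
Total: 5 + 3 = 8.

8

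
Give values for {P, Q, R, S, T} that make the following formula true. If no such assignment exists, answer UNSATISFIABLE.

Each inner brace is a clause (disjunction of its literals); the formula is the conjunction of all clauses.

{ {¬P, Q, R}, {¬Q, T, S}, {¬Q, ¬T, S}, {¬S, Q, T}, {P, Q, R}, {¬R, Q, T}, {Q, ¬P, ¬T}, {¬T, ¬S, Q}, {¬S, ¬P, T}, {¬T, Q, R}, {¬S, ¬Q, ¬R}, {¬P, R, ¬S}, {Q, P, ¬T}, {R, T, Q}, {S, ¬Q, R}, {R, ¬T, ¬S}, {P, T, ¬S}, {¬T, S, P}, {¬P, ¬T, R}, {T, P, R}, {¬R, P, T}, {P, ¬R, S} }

Case P = False:
Case Q = True:
Case T = True:
The clause (S) is unit, so S = True.
The clause (¬R) is unit, so R = False.
But (R) is also a unit clause — contradiction.
Undo T and try T = False.
The clause (S) is unit, so S = True.
But (¬S) is also a unit clause — contradiction.
Neither T = True nor T = False works.
Undo Q and try Q = False.
The clause (R) is unit, so R = True.
The clause (T) is unit, so T = True.
But (¬T) is also a unit clause — contradiction.
Neither Q = True nor Q = False works.
Undo P and try P = True.
Case Q = True:
Case T = True:
The clause (S) is unit, so S = True.
The clause (¬R) is unit, so R = False.
But (R) is also a unit clause — contradiction.
Undo T and try T = False.
The clause (S) is unit, so S = True.
But (¬S) is also a unit clause — contradiction.
Neither T = True nor T = False works.
Undo Q and try Q = False.
The clause (R) is unit, so R = True.
The clause (T) is unit, so T = True.
But (¬T) is also a unit clause — contradiction.
Neither Q = True nor Q = False works.
Neither P = True nor P = False works.

UNSATISFIABLE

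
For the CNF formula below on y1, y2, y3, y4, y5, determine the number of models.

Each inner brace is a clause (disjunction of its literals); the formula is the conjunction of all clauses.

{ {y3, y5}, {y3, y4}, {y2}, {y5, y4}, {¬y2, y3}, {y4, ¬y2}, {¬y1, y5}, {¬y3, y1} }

1

There are 2^5 = 32 truth assignments over (y1, y2, y3, y4, y5).
Split on y2. With y2 = True, the clauses containing y2 are satisfied and ¬y2 drops from the rest; 1 of the 2^4 = 16 assignments to the other variables satisfy what remains.
With y2 = False, by the same count on the reduced clause set, 0 assignments work.
Total: 1 + 0 = 1.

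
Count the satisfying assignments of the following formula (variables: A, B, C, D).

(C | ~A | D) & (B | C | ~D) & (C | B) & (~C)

3

There are 2^4 = 16 truth assignments over (A, B, C, D).
Split on A. With A = 1, the clauses containing A are satisfied and ~A drops from the rest; 1 of the 2^3 = 8 assignments to the other variables satisfy what remains.
With A = 0, by the same count on the reduced clause set, 2 assignments work.
Total: 1 + 2 = 3.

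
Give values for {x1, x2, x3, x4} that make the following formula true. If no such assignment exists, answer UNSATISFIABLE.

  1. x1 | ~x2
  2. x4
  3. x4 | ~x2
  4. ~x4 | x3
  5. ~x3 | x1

The clause (x4) is unit, so x4 = 1.
The clause (x3) is unit, so x3 = 1.
The clause (x1) is unit, so x1 = 1.
Every clause is now satisfied; x2 is unconstrained.

x1 ↦ 1,  x2 ↦ 0,  x3 ↦ 1,  x4 ↦ 1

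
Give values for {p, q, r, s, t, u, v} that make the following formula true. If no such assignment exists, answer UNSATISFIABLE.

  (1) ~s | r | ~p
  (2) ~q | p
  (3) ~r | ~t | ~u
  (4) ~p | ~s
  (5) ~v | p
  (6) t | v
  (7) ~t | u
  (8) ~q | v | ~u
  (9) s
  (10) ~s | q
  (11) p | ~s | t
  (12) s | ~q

The clause (s) is unit, so s = 1.
The clause (~p) is unit, so p = 0.
The clause (~q) is unit, so q = 0.
Now (q) is unsatisfied and unit — conflict.

UNSATISFIABLE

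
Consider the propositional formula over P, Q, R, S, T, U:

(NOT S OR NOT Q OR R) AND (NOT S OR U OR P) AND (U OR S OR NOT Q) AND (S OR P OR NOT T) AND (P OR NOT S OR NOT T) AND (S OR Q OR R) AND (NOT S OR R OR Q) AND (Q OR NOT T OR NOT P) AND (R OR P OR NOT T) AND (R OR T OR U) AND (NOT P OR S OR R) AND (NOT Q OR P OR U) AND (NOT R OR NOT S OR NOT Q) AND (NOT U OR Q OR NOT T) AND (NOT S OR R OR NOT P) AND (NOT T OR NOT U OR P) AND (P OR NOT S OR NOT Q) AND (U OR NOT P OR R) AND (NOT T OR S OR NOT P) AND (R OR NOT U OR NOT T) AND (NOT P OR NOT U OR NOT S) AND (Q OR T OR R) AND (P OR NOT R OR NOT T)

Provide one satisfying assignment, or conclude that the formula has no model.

Case S = false:
Case U = false:
Unit clause (NOT Q) forces Q = false.
Unit clause (R) forces R = true.
Case P = true:
Unit clause (NOT T) forces T = false.
Every clause now holds.

P ↦ true; Q ↦ false; R ↦ true; S ↦ false; T ↦ false; U ↦ false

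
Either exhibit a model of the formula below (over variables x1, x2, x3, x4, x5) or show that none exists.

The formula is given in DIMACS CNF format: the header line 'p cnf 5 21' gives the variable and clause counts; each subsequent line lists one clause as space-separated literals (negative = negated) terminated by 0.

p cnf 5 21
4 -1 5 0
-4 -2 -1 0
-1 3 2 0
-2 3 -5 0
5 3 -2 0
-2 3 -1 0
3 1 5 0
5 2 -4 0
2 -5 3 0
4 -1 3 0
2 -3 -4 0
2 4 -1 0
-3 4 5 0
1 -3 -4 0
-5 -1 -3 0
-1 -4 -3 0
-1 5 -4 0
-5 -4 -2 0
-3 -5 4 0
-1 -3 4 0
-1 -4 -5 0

UNSATISFIABLE

Suppose x4 = True.
Suppose x2 = False.
Unit clause (x5) forces x5 = True.
Unit clause (x3) forces x3 = True.
But (¬x3) is also a unit clause — contradiction.
Backtrack on x2: now try x2 = True.
Unit clause (¬x1) forces x1 = False.
Unit clause (¬x3) forces x3 = False.
Unit clause (¬x5) forces x5 = False.
But (x5) is also a unit clause — contradiction.
Neither x2 = True nor x2 = False works.
Backtrack on x4: now try x4 = False.
Suppose x1 = False.
Suppose x3 = True.
Unit clause (x5) forces x5 = True.
But (¬x5) is also a unit clause — contradiction.
Backtrack on x3: now try x3 = False.
Unit clause (x5) forces x5 = True.
Unit clause (¬x2) forces x2 = False.
But (x2) is also a unit clause — contradiction.
Neither x3 = True nor x3 = False works.
Backtrack on x1: now try x1 = True.
Unit clause (x5) forces x5 = True.
Unit clause (x3) forces x3 = True.
But (¬x3) is also a unit clause — contradiction.
Neither x1 = True nor x1 = False works.
Neither x4 = True nor x4 = False works.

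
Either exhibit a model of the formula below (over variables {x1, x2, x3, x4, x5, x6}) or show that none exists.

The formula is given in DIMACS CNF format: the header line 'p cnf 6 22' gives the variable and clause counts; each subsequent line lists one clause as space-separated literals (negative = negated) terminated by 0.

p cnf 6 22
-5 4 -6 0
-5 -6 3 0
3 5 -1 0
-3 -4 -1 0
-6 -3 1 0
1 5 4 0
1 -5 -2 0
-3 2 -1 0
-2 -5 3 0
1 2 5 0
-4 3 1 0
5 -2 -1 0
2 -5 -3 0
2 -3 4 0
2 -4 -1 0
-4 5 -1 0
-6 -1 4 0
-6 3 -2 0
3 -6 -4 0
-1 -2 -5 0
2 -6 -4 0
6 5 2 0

x1: False, x2: True, x3: True, x4: True, x5: False, x6: False

Case x5 = False:
Case x3 = True:
Case x4 = True:
(¬x1) alone gives x1 = False.
(¬x6) alone gives x6 = False.
(x2) alone gives x2 = True.
This assignment satisfies each clause.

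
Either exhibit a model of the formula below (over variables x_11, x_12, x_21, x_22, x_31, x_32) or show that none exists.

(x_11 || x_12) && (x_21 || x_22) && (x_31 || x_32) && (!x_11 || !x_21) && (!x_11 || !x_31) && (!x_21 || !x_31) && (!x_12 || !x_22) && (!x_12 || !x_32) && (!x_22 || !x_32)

UNSATISFIABLE

Case x_11 = true:
From the singleton clause (!x_21), x_21 = false.
From the singleton clause (x_22), x_22 = true.
From the singleton clause (!x_31), x_31 = false.
From the singleton clause (x_32), x_32 = true.
That conflicts with the unit clause (!x_32).
Undo x_11 and try x_11 = false.
From the singleton clause (x_12), x_12 = true.
From the singleton clause (!x_22), x_22 = false.
From the singleton clause (x_21), x_21 = true.
From the singleton clause (!x_31), x_31 = false.
From the singleton clause (x_32), x_32 = true.
That conflicts with the unit clause (!x_32).
Neither x_11 = true nor x_11 = false works.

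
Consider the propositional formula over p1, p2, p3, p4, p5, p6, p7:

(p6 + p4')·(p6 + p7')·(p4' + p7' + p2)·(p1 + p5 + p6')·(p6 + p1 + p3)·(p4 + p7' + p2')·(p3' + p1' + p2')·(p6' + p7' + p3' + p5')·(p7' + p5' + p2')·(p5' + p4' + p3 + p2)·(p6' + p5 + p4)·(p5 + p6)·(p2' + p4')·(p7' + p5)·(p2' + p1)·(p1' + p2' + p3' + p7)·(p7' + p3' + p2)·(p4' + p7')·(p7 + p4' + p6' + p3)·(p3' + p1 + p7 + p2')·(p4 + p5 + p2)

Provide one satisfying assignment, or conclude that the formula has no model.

p1: 1, p2: 0, p3: 0, p4: 0, p5: 1, p6: 1, p7: 1

Try p6 = 1.
Try p1 = 1.
Try p3 = 0.
Try p5 = 1.
Try p7 = 1.
Unit clause (p2') forces p2 = 0.
Unit clause (p4') forces p4 = 0.
All clauses are satisfied.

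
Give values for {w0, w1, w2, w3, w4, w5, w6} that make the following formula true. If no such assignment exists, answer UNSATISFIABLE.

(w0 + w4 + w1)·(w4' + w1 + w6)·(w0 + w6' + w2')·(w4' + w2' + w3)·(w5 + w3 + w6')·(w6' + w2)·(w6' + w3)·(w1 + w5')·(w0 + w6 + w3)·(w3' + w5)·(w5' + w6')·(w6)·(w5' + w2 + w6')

From the singleton clause (w6), w6 = 1.
From the singleton clause (w2), w2 = 1.
From the singleton clause (w0), w0 = 1.
From the singleton clause (w3), w3 = 1.
From the singleton clause (w5), w5 = 1.
But (w5') is also a unit clause — contradiction.

UNSATISFIABLE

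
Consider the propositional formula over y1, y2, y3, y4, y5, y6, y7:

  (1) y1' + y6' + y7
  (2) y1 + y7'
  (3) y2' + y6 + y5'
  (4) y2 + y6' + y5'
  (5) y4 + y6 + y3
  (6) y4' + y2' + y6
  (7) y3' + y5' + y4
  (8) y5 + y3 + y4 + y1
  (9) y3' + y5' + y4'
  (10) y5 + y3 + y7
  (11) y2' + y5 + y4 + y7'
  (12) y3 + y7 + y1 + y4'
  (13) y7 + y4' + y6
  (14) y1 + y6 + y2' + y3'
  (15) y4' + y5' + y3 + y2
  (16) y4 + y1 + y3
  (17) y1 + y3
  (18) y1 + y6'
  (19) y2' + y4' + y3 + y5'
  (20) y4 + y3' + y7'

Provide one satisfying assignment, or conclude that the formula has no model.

Case y1 = 1:
Case y6 = 1:
Unit clause (y7) forces y7 = 1.
Case y2 = 1:
Case y5 = 0:
Unit clause (y4) forces y4 = 1.
All clauses hold; y3 can take either value.

y1 ↦ 1, y2 ↦ 1, y3 ↦ 0, y4 ↦ 1, y5 ↦ 0, y6 ↦ 1, y7 ↦ 1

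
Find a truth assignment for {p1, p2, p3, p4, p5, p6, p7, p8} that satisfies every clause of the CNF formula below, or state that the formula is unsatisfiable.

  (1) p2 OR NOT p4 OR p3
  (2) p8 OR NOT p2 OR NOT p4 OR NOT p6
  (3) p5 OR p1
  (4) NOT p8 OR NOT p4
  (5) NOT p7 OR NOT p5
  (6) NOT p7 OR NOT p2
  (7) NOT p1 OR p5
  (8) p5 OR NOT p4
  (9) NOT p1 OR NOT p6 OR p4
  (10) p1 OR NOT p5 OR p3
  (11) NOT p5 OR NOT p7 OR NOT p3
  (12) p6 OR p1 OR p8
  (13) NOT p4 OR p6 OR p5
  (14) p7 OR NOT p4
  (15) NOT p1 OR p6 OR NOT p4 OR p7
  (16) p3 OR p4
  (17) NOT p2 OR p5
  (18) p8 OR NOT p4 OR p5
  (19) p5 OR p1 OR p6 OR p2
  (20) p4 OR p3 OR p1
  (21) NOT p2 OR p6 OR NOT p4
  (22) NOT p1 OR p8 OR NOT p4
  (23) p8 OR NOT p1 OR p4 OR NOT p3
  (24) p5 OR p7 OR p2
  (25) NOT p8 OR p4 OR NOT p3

p1=false, p2=true, p3=true, p4=false, p5=true, p6=true, p7=false, p8=false

Case p5 = true:
The clause (NOT p7) is unit, so p7 = false.
The clause (NOT p4) is unit, so p4 = false.
The clause (p3) is unit, so p3 = true.
The clause (NOT p8) is unit, so p8 = false.
The clause (NOT p1) is unit, so p1 = false.
The clause (p6) is unit, so p6 = true.
Every clause is now satisfied; p2 is unconstrained.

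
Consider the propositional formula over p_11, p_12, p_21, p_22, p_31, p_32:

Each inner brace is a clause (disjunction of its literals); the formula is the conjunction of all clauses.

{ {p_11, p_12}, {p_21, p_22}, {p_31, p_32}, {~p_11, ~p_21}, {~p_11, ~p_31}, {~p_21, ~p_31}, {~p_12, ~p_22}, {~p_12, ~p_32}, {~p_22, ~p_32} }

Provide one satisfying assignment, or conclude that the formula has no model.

Try p_11 = 1.
(~p_21) alone gives p_21 = 0.
(p_22) alone gives p_22 = 1.
(~p_31) alone gives p_31 = 0.
(p_32) alone gives p_32 = 1.
Now (~p_32) is unsatisfied and unit — conflict.
Undo p_11 and try p_11 = 0.
(p_12) alone gives p_12 = 1.
(~p_22) alone gives p_22 = 0.
(p_21) alone gives p_21 = 1.
(~p_31) alone gives p_31 = 0.
(p_32) alone gives p_32 = 1.
Now (~p_32) is unsatisfied and unit — conflict.
Both values of p_11 lead to a conflict.

UNSATISFIABLE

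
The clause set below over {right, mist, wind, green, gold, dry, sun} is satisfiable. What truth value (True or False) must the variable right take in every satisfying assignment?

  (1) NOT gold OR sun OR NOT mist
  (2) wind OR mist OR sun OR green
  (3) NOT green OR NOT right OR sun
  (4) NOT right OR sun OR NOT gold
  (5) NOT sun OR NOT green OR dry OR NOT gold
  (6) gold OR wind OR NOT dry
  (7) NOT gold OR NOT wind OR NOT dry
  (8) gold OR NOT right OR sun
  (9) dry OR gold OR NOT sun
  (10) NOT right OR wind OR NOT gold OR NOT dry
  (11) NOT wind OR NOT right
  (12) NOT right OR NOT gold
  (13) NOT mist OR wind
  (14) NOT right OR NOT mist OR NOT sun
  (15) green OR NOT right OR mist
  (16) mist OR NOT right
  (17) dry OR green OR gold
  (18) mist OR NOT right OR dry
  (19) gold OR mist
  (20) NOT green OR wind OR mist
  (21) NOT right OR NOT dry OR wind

False

Suppose right = true.
From the singleton clause (NOT wind), wind = false.
From the singleton clause (NOT gold), gold = false.
From the singleton clause (NOT dry), dry = false.
From the singleton clause (sun), sun = true.
Now (NOT sun) is unsatisfied and unit — conflict.
So every satisfying assignment has right = False.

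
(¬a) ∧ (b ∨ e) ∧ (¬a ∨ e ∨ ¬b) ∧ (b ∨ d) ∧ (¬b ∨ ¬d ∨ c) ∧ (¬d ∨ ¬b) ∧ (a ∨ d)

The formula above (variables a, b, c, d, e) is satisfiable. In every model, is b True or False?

Suppose b = True.
(¬a) alone gives a = False.
(¬d) alone gives d = False.
Now (d) is unsatisfied and unit — conflict.
So every satisfying assignment has b = False.

False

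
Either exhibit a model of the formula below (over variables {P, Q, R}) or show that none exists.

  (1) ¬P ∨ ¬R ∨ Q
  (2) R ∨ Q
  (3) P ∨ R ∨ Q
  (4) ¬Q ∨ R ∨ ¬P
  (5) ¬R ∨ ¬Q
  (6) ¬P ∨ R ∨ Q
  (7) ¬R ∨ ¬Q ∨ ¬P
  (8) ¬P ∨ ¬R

Suppose R = True.
From the singleton clause (¬Q), Q = False.
From the singleton clause (¬P), P = False.
Every clause now holds.

P ↦ False,  Q ↦ False,  R ↦ True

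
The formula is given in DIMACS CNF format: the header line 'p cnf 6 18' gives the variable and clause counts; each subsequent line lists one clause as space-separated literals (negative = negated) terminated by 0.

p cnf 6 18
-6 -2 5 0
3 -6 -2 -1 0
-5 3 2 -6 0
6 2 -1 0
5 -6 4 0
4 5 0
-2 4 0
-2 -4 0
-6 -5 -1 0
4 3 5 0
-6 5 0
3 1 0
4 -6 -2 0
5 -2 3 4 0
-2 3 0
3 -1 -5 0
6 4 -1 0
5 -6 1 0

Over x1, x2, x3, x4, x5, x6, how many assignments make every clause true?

There are 2^6 = 64 truth assignments over (x1, x2, x3, x4, x5, x6).
Split on x1. With x1 = True, the clauses containing x1 are satisfied and ¬x1 drops from the rest; 0 of the 2^5 = 32 assignments to the other variables satisfy what remains.
With x1 = False, by the same count on the reduced clause set, 5 assignments work.
(One model: x1=F, x2=F, x3=T, x4=F, x5=T, x6=F.)
Total: 0 + 5 = 5.

5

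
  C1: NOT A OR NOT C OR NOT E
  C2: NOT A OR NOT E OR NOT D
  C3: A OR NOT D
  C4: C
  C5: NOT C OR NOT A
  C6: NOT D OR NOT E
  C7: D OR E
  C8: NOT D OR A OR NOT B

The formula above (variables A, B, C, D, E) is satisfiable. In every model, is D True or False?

False

Suppose D = true.
The clause (A) is unit, so A = true.
The clause (NOT E) is unit, so E = false.
The clause (C) is unit, so C = true.
That conflicts with the unit clause (NOT C).
So every satisfying assignment has D = False.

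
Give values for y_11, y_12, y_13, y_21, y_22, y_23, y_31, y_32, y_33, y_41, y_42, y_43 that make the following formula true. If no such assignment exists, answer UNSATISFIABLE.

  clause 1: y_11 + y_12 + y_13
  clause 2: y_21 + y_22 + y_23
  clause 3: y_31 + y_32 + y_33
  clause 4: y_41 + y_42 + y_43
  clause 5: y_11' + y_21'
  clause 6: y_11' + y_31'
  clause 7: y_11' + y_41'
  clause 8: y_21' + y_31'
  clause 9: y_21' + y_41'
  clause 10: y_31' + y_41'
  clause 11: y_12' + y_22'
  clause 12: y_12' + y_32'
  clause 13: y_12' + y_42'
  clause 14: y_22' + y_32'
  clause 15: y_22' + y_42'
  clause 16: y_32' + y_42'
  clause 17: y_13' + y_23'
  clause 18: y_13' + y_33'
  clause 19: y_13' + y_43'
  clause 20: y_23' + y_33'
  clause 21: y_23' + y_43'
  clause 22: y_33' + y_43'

UNSATISFIABLE

Case y_11 = 0:
Case y_12 = 1:
The clause (y_22') is unit, so y_22 = 0.
The clause (y_32') is unit, so y_32 = 0.
The clause (y_42') is unit, so y_42 = 0.
Case y_21 = 1:
The clause (y_31') is unit, so y_31 = 0.
The clause (y_33) is unit, so y_33 = 1.
The clause (y_41') is unit, so y_41 = 0.
The clause (y_43) is unit, so y_43 = 1.
That conflicts with the unit clause (y_43').
That branch fails; take y_21 = 0 instead.
The clause (y_23) is unit, so y_23 = 1.
The clause (y_13') is unit, so y_13 = 0.
The clause (y_33') is unit, so y_33 = 0.
The clause (y_31) is unit, so y_31 = 1.
The clause (y_41') is unit, so y_41 = 0.
The clause (y_43) is unit, so y_43 = 1.
That conflicts with the unit clause (y_43').
Either choice for y_21 ends in contradiction.
That branch fails; take y_12 = 0 instead.
The clause (y_13) is unit, so y_13 = 1.
The clause (y_23') is unit, so y_23 = 0.
The clause (y_33') is unit, so y_33 = 0.
The clause (y_43') is unit, so y_43 = 0.
Case y_21 = 1:
The clause (y_31') is unit, so y_31 = 0.
The clause (y_32) is unit, so y_32 = 1.
The clause (y_41') is unit, so y_41 = 0.
The clause (y_42) is unit, so y_42 = 1.
That conflicts with the unit clause (y_42').
That branch fails; take y_21 = 0 instead.
The clause (y_22) is unit, so y_22 = 1.
The clause (y_32') is unit, so y_32 = 0.
The clause (y_31) is unit, so y_31 = 1.
The clause (y_41') is unit, so y_41 = 0.
The clause (y_42) is unit, so y_42 = 1.
That conflicts with the unit clause (y_42').
Either choice for y_21 ends in contradiction.
Either choice for y_12 ends in contradiction.
That branch fails; take y_11 = 1 instead.
The clause (y_21') is unit, so y_21 = 0.
The clause (y_31') is unit, so y_31 = 0.
The clause (y_41') is unit, so y_41 = 0.
Case y_22 = 1:
The clause (y_12') is unit, so y_12 = 0.
The clause (y_32') is unit, so y_32 = 0.
The clause (y_33) is unit, so y_33 = 1.
The clause (y_42') is unit, so y_42 = 0.
The clause (y_43) is unit, so y_43 = 1.
That conflicts with the unit clause (y_43').
That branch fails; take y_22 = 0 instead.
The clause (y_23) is unit, so y_23 = 1.
The clause (y_13') is unit, so y_13 = 0.
The clause (y_33') is unit, so y_33 = 0.
The clause (y_32) is unit, so y_32 = 1.
The clause (y_12') is unit, so y_12 = 0.
The clause (y_42') is unit, so y_42 = 0.
The clause (y_43) is unit, so y_43 = 1.
That conflicts with the unit clause (y_43').
Either choice for y_22 ends in contradiction.
Either choice for y_11 ends in contradiction.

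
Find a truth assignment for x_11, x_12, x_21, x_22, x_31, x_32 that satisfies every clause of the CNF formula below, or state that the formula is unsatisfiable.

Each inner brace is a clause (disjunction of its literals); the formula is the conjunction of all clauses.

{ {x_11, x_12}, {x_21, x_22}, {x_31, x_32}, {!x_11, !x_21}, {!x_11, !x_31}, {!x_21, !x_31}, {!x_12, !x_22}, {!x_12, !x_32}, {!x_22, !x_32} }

Case x_11 = true:
The clause (!x_21) is unit, so x_21 = false.
The clause (x_22) is unit, so x_22 = true.
The clause (!x_31) is unit, so x_31 = false.
The clause (x_32) is unit, so x_32 = true.
That conflicts with the unit clause (!x_32).
That branch fails; take x_11 = false instead.
The clause (x_12) is unit, so x_12 = true.
The clause (!x_22) is unit, so x_22 = false.
The clause (x_21) is unit, so x_21 = true.
The clause (!x_31) is unit, so x_31 = false.
The clause (x_32) is unit, so x_32 = true.
That conflicts with the unit clause (!x_32).
Neither x_11 = true nor x_11 = false works.

UNSATISFIABLE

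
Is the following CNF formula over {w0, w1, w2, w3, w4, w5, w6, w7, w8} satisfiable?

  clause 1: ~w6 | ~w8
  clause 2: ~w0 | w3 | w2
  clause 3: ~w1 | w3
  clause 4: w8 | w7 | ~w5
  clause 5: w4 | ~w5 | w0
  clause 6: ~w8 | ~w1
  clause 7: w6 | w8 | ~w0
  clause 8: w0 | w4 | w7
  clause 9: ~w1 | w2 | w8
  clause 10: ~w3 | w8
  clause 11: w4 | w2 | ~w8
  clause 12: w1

(w1) alone gives w1 = 1.
(w3) alone gives w3 = 1.
(~w8) alone gives w8 = 0.
That conflicts with the unit clause (w8).
No assignment satisfies every clause.

No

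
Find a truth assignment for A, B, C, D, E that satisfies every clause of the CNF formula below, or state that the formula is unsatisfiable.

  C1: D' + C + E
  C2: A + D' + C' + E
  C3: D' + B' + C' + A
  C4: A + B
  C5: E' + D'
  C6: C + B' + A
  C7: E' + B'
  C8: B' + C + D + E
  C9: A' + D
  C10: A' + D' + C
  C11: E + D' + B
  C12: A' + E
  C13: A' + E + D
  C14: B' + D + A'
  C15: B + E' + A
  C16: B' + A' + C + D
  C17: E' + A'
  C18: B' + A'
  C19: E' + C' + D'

A ↦ 0,  B ↦ 1,  C ↦ 1,  D ↦ 0,  E ↦ 0

Branch on A: set A = 0.
From the singleton clause (B), B = 1.
From the singleton clause (C), C = 1.
From the singleton clause (D'), D = 0.
From the singleton clause (E'), E = 0.
All clauses are satisfied.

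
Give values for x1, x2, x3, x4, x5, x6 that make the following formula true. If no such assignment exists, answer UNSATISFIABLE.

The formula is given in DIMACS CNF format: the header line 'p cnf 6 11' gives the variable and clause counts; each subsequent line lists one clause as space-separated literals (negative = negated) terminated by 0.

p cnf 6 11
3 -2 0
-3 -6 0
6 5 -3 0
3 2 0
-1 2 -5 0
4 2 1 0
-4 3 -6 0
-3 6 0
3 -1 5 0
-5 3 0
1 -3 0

UNSATISFIABLE

Case x3 = True:
From the singleton clause (¬x6), x6 = False.
That conflicts with the unit clause (x6).
Undo x3 and try x3 = False.
From the singleton clause (¬x2), x2 = False.
That conflicts with the unit clause (x2).
Both values of x3 lead to a conflict.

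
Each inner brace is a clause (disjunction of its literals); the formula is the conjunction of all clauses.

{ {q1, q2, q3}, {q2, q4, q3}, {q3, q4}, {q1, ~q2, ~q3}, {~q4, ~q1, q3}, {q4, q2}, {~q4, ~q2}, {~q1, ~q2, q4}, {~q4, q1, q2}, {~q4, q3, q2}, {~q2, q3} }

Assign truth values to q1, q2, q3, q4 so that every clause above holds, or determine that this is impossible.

Suppose q3 = 1.
Suppose q1 = 1.
Suppose q4 = 1.
From the singleton clause (~q2), q2 = 0.
This assignment satisfies each clause.

q1: 1; q2: 0; q3: 1; q4: 1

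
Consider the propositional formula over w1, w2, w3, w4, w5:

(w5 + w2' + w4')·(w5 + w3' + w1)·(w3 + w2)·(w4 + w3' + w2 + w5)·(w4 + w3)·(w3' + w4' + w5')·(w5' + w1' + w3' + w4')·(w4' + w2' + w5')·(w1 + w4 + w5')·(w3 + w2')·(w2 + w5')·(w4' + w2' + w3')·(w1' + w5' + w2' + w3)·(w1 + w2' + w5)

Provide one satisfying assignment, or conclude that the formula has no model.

w1=1, w2=1, w3=1, w4=0, w5=0

Suppose w3 = 1.
Suppose w5 = 0.
From the singleton clause (w1), w1 = 1.
Suppose w2 = 1.
From the singleton clause (w4'), w4 = 0.
Every clause now holds.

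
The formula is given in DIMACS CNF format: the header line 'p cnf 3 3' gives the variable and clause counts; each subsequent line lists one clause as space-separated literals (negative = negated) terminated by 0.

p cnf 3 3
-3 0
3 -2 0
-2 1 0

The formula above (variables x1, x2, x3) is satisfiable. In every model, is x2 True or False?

False

Suppose x2 = True.
Unit clause (¬x3) forces x3 = False.
Now (x3) is unsatisfied and unit — conflict.
So every satisfying assignment has x2 = False.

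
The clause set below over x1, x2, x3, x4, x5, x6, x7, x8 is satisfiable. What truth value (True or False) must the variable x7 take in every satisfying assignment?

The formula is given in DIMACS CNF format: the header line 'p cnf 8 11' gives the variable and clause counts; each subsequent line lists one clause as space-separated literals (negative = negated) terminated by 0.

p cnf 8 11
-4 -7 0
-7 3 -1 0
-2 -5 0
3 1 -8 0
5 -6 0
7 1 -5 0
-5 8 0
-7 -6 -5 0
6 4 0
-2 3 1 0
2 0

False

Suppose x7 = True.
Unit clause (¬x4) forces x4 = False.
Unit clause (x6) forces x6 = True.
Unit clause (x5) forces x5 = True.
But (¬x5) is also a unit clause — contradiction.
So every satisfying assignment has x7 = False.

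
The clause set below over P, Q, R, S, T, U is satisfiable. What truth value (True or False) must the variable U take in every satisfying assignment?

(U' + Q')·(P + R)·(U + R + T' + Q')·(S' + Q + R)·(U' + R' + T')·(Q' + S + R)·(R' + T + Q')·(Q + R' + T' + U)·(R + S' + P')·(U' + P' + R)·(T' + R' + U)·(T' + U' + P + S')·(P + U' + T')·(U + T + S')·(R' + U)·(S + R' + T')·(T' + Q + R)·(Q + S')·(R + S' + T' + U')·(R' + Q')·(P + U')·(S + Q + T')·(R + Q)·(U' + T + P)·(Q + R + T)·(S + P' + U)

Suppose U = 0.
(R') alone gives R = 0.
(P) alone gives P = 1.
(S') alone gives S = 0.
But (S) is also a unit clause — contradiction.
So every satisfying assignment has U = True.

True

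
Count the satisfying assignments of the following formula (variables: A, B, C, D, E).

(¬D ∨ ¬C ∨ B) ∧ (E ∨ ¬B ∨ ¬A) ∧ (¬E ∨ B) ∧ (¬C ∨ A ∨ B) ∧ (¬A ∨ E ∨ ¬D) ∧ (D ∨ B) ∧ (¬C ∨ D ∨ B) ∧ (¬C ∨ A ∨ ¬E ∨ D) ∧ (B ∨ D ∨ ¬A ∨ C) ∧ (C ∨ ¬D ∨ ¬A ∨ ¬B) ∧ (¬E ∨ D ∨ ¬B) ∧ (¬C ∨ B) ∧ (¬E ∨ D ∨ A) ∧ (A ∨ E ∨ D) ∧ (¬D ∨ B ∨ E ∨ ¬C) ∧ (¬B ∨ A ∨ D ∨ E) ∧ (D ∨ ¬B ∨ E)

6

There are 2^5 = 32 truth assignments over (A, B, C, D, E).
Split on D. With D = True, the clauses containing D are satisfied and ¬D drops from the rest; 6 of the 2^4 = 16 assignments to the other variables satisfy what remains.
With D = False, by the same count on the reduced clause set, 0 assignments work.
Total: 6 + 0 = 6.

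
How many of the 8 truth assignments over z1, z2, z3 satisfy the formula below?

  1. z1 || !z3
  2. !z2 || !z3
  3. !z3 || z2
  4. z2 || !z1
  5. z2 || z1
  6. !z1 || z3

There are 2^3 = 8 truth assignments over (z1, z2, z3).
Check each against the 6 clauses (columns in the order z1, z2, z3):
  F F F  ✗ fails (z2 || z1)
  F F T  ✗ fails (z1 || !z3)
  F T F  ✓ satisfies all
  F T T  ✗ fails (z1 || !z3)
  T F F  ✗ fails (z2 || !z1)
  T F T  ✗ fails (!z3 || z2)
  T T F  ✗ fails (!z1 || z3)
  T T T  ✗ fails (!z2 || !z3)
1 of the 8 rows is a model.

1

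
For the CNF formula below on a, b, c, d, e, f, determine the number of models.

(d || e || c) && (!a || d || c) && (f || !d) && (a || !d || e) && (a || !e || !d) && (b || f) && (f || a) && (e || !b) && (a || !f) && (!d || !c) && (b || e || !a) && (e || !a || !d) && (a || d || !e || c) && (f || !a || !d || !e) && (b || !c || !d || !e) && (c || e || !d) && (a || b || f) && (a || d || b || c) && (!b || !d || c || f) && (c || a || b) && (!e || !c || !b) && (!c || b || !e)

There are 2^6 = 64 truth assignments over (a, b, c, d, e, f).
Split on c. With c = true, the clauses containing c are satisfied and !c drops from the rest; 0 of the 2^5 = 32 assignments to the other variables satisfy what remains.
With c = false, by the same count on the reduced clause set, 2 assignments work.
Total: 0 + 2 = 2.

2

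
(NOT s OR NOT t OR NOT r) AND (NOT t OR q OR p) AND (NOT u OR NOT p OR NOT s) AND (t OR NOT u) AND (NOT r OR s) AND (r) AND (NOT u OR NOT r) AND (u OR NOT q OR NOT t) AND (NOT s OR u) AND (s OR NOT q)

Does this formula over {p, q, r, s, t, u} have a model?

Unit clause (r) forces r = true.
Unit clause (s) forces s = true.
Unit clause (NOT t) forces t = false.
Unit clause (NOT u) forces u = false.
Now (u) is unsatisfied and unit — conflict.
No assignment satisfies every clause.

No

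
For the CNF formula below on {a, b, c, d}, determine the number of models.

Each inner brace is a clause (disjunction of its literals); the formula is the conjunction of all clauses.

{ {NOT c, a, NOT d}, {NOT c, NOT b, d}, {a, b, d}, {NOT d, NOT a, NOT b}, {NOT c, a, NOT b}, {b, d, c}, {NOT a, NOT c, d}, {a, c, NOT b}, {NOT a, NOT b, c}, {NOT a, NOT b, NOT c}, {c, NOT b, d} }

3

There are 2^4 = 16 truth assignments over (a, b, c, d).
Check each against the 11 clauses (columns in the order a, b, c, d):
  F F F F  ✗ fails (a OR b OR d)
  F F F T  ✓ satisfies all
  F F T F  ✗ fails (a OR b OR d)
  F F T T  ✗ fails (NOT c OR a OR NOT d)
  F T F F  ✗ fails (a OR c OR NOT b)
  F T F T  ✗ fails (a OR c OR NOT b)
  F T T F  ✗ fails (NOT c OR NOT b OR d)
  F T T T  ✗ fails (NOT c OR a OR NOT d)
  T F F F  ✗ fails (b OR d OR c)
  T F F T  ✓ satisfies all
  T F T F  ✗ fails (NOT a OR NOT c OR d)
  T F T T  ✓ satisfies all
  T T F F  ✗ fails (NOT a OR NOT b OR c)
  T T F T  ✗ fails (NOT d OR NOT a OR NOT b)
  T T T F  ✗ fails (NOT c OR NOT b OR d)
  T T T T  ✗ fails (NOT d OR NOT a OR NOT b)
3 of the 16 rows are models.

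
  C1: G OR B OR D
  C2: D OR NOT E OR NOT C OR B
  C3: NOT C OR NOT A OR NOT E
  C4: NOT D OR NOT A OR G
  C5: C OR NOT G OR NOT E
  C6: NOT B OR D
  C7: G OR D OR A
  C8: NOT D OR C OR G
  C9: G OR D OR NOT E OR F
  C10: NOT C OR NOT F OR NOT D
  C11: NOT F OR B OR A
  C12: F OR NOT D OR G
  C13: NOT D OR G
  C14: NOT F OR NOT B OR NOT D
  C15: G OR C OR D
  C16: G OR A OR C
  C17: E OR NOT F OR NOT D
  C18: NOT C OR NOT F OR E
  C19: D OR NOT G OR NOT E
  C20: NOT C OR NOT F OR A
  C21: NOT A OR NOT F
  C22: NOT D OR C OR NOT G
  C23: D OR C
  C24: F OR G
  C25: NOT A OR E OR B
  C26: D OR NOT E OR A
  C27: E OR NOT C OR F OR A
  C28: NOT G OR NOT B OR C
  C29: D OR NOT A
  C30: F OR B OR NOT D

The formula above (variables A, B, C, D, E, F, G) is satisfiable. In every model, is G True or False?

True

Suppose G = false.
Unit clause (NOT D) forces D = false.
Unit clause (B) forces B = true.
Now (NOT B) is unsatisfied and unit — conflict.
So every satisfying assignment has G = True.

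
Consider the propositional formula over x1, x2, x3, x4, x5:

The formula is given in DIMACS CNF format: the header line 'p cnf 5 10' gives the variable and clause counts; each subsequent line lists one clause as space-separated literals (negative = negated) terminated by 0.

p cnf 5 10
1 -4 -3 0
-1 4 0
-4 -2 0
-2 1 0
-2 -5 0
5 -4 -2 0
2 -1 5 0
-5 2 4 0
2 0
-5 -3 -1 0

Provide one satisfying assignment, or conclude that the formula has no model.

UNSATISFIABLE

Unit clause (x2) forces x2 = True.
Unit clause (¬x4) forces x4 = False.
Unit clause (¬x1) forces x1 = False.
But (x1) is also a unit clause — contradiction.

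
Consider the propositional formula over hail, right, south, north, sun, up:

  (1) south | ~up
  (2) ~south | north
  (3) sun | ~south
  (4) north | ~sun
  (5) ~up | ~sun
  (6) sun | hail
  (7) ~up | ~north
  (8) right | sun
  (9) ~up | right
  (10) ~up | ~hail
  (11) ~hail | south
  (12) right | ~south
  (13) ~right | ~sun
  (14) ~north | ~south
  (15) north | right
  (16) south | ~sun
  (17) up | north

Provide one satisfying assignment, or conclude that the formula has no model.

UNSATISFIABLE

Branch on south: set south = 1.
From the singleton clause (north), north = 1.
But (~north) is also a unit clause — contradiction.
Undo south and try south = 0.
From the singleton clause (~up), up = 0.
From the singleton clause (~hail), hail = 0.
From the singleton clause (sun), sun = 1.
But (~sun) is also a unit clause — contradiction.
Both values of south lead to a conflict.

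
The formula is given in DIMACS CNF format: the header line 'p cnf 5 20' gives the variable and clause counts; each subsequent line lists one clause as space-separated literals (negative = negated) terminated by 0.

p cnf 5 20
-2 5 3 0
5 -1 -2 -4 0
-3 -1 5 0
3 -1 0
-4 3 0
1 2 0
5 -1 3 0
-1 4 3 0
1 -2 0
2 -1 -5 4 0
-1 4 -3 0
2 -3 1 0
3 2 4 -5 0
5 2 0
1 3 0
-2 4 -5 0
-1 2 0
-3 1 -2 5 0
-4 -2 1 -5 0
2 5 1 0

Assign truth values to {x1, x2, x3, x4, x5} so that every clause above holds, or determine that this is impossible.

x1: True; x2: True; x3: True; x4: True; x5: True

Case x3 = True:
Case x1 = True:
Unit clause (x5) forces x5 = True.
Unit clause (x4) forces x4 = True.
Unit clause (x2) forces x2 = True.
All clauses are satisfied.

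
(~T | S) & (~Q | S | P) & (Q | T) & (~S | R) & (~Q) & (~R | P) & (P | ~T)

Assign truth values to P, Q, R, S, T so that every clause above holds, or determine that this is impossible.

P: 1, Q: 0, R: 1, S: 1, T: 1

(~Q) alone gives Q = 0.
(T) alone gives T = 1.
(S) alone gives S = 1.
(R) alone gives R = 1.
(P) alone gives P = 1.
Every clause now holds.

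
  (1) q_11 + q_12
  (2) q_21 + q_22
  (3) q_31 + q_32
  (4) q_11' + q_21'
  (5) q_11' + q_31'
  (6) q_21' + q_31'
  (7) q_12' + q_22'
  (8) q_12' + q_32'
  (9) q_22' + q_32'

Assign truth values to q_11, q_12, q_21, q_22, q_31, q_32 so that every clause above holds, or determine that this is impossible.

UNSATISFIABLE

Case q_11 = 1:
From the singleton clause (q_21'), q_21 = 0.
From the singleton clause (q_22), q_22 = 1.
From the singleton clause (q_31'), q_31 = 0.
From the singleton clause (q_32), q_32 = 1.
That conflicts with the unit clause (q_32').
Undo q_11 and try q_11 = 0.
From the singleton clause (q_12), q_12 = 1.
From the singleton clause (q_22'), q_22 = 0.
From the singleton clause (q_21), q_21 = 1.
From the singleton clause (q_31'), q_31 = 0.
From the singleton clause (q_32), q_32 = 1.
That conflicts with the unit clause (q_32').
Neither q_11 = 1 nor q_11 = 0 works.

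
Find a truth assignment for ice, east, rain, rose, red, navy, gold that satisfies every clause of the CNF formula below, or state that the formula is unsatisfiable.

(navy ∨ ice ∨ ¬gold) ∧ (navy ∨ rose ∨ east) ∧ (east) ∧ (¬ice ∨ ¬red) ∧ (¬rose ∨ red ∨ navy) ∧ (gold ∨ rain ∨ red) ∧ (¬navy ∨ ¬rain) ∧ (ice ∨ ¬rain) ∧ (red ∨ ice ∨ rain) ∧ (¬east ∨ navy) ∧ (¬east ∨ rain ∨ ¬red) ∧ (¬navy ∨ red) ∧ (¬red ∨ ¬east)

UNSATISFIABLE

The clause (east) is unit, so east = True.
The clause (navy) is unit, so navy = True.
The clause (¬rain) is unit, so rain = False.
The clause (¬red) is unit, so red = False.
That conflicts with the unit clause (red).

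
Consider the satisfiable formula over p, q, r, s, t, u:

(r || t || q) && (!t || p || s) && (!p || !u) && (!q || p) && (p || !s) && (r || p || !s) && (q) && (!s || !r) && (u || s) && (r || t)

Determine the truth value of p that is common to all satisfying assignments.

True

Suppose p = false.
(!q) alone gives q = false.
That conflicts with the unit clause (q).
So every satisfying assignment has p = True.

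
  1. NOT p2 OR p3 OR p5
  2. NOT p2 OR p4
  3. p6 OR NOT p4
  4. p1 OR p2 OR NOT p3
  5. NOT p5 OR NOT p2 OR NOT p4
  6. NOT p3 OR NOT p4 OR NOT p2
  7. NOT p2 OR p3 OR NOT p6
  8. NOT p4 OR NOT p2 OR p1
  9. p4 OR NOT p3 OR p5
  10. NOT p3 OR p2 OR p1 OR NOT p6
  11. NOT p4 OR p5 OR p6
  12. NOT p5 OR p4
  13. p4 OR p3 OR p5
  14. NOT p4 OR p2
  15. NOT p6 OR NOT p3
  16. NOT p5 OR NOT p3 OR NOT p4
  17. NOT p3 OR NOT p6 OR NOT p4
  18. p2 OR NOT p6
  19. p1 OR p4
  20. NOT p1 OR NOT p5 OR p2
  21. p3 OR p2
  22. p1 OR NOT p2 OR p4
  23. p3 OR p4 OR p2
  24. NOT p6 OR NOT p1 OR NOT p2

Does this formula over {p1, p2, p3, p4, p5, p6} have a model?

No

Try p2 = false.
Unit clause (NOT p4) forces p4 = false.
Unit clause (NOT p5) forces p5 = false.
Unit clause (NOT p3) forces p3 = false.
That conflicts with the unit clause (p3).
Backtrack on p2: now try p2 = true.
Unit clause (p4) forces p4 = true.
Unit clause (p6) forces p6 = true.
Unit clause (NOT p5) forces p5 = false.
Unit clause (p3) forces p3 = true.
That conflicts with the unit clause (NOT p3).
Either choice for p2 ends in contradiction.
No assignment satisfies every clause.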